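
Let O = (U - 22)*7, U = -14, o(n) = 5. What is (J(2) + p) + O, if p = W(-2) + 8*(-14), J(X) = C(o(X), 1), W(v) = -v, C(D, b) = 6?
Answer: -356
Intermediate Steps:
J(X) = 6
p = -110 (p = -1*(-2) + 8*(-14) = 2 - 112 = -110)
O = -252 (O = (-14 - 22)*7 = -36*7 = -252)
(J(2) + p) + O = (6 - 110) - 252 = -104 - 252 = -356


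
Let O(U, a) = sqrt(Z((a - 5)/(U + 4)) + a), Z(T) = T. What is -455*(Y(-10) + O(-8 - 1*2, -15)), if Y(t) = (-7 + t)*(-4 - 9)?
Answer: -100555 - 455*I*sqrt(105)/3 ≈ -1.0056e+5 - 1554.1*I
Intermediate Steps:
Y(t) = 91 - 13*t (Y(t) = (-7 + t)*(-13) = 91 - 13*t)
O(U, a) = sqrt(a + (-5 + a)/(4 + U)) (O(U, a) = sqrt((a - 5)/(U + 4) + a) = sqrt((-5 + a)/(4 + U) + a) = sqrt(a + (-5 + a)/(4 + U)))
-455*(Y(-10) + O(-8 - 1*2, -15)) = -455*((91 - 13*(-10)) + sqrt((-5 - 15 - 15*(4 + (-8 - 1*2)))/(4 + (-8 - 1*2)))) = -455*((91 + 130) + sqrt((-5 - 15 - 15*(4 + (-8 - 2)))/(4 + (-8 - 2)))) = -455*(221 + sqrt((-5 - 15 - 15*(4 - 10))/(4 - 10))) = -455*(221 + sqrt((-5 - 15 - 15*(-6))/(-6))) = -455*(221 + sqrt(-(-5 - 15 + 90)/6)) = -455*(221 + sqrt(-1/6*70)) = -455*(221 + sqrt(-35/3)) = -455*(221 + I*sqrt(105)/3) = -100555 - 455*I*sqrt(105)/3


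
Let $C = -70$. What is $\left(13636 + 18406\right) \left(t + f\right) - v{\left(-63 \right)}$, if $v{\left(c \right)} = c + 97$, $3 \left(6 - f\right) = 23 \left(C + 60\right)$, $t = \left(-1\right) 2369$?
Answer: $- \frac{219776180}{3} \approx -7.3259 \cdot 10^{7}$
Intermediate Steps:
$t = -2369$
$f = \frac{248}{3}$ ($f = 6 - \frac{23 \left(-70 + 60\right)}{3} = 6 - \frac{23 \left(-10\right)}{3} = 6 - - \frac{230}{3} = 6 + \frac{230}{3} = \frac{248}{3} \approx 82.667$)
$v{\left(c \right)} = 97 + c$
$\left(13636 + 18406\right) \left(t + f\right) - v{\left(-63 \right)} = \left(13636 + 18406\right) \left(-2369 + \frac{248}{3}\right) - \left(97 - 63\right) = 32042 \left(- \frac{6859}{3}\right) - 34 = - \frac{219776078}{3} - 34 = - \frac{219776180}{3}$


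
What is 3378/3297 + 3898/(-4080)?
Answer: 155089/2241960 ≈ 0.069176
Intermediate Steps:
3378/3297 + 3898/(-4080) = 3378*(1/3297) + 3898*(-1/4080) = 1126/1099 - 1949/2040 = 155089/2241960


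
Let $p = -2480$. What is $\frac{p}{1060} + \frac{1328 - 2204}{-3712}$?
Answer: $- \frac{103465}{49184} \approx -2.1036$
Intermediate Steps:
$\frac{p}{1060} + \frac{1328 - 2204}{-3712} = - \frac{2480}{1060} + \frac{1328 - 2204}{-3712} = \left(-2480\right) \frac{1}{1060} + \left(1328 - 2204\right) \left(- \frac{1}{3712}\right) = - \frac{124}{53} - - \frac{219}{928} = - \frac{124}{53} + \frac{219}{928} = - \frac{103465}{49184}$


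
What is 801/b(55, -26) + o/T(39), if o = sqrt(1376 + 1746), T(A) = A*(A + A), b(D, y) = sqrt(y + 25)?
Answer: -801*I + sqrt(3122)/3042 ≈ 0.018368 - 801.0*I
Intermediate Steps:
b(D, y) = sqrt(25 + y)
T(A) = 2*A**2 (T(A) = A*(2*A) = 2*A**2)
o = sqrt(3122) ≈ 55.875
801/b(55, -26) + o/T(39) = 801/(sqrt(25 - 26)) + sqrt(3122)/((2*39**2)) = 801/(sqrt(-1)) + sqrt(3122)/((2*1521)) = 801/I + sqrt(3122)/3042 = 801*(-I) + sqrt(3122)*(1/3042) = -801*I + sqrt(3122)/3042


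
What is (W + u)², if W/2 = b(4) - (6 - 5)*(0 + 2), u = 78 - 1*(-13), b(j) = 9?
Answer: 11025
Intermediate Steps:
u = 91 (u = 78 + 13 = 91)
W = 14 (W = 2*(9 - (6 - 5)*(0 + 2)) = 2*(9 - 2) = 2*7 = 14)
(W + u)² = (14 + 91)² = 105² = 11025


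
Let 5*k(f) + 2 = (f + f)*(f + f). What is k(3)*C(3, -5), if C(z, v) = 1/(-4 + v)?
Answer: -34/45 ≈ -0.75556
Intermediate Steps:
k(f) = -2/5 + 4*f**2/5 (k(f) = -2/5 + ((f + f)*(f + f))/5 = -2/5 + ((2*f)*(2*f))/5 = -2/5 + (4*f**2)/5 = -2/5 + 4*f**2/5)
k(3)*C(3, -5) = (-2/5 + (4/5)*3**2)/(-4 - 5) = (-2/5 + (4/5)*9)/(-9) = (-2/5 + 36/5)*(-1/9) = (34/5)*(-1/9) = -34/45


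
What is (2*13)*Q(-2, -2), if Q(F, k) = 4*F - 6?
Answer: -364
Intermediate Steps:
Q(F, k) = -6 + 4*F
(2*13)*Q(-2, -2) = (2*13)*(-6 + 4*(-2)) = 26*(-6 - 8) = 26*(-14) = -364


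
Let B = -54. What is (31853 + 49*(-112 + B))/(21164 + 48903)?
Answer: 23719/70067 ≈ 0.33852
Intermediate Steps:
(31853 + 49*(-112 + B))/(21164 + 48903) = (31853 + 49*(-112 - 54))/(21164 + 48903) = (31853 + 49*(-166))/70067 = (31853 - 8134)*(1/70067) = 23719*(1/70067) = 23719/70067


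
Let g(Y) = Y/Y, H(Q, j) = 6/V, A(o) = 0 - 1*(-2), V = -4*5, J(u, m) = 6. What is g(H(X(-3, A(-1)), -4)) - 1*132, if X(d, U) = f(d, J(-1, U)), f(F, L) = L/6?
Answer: -131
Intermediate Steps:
V = -20
f(F, L) = L/6 (f(F, L) = L*(1/6) = L/6)
A(o) = 2 (A(o) = 0 + 2 = 2)
X(d, U) = 1 (X(d, U) = (1/6)*6 = 1)
H(Q, j) = -3/10 (H(Q, j) = 6/(-20) = 6*(-1/20) = -3/10)
g(Y) = 1
g(H(X(-3, A(-1)), -4)) - 1*132 = 1 - 1*132 = 1 - 132 = -131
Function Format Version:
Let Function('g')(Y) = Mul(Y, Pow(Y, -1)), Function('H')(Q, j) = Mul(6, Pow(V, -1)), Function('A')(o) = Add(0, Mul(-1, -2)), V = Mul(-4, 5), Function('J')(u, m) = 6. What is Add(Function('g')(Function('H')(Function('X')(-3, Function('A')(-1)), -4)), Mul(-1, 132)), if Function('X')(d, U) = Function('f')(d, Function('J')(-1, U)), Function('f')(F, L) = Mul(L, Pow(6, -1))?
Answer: -131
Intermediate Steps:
V = -20
Function('f')(F, L) = Mul(Rational(1, 6), L) (Function('f')(F, L) = Mul(L, Rational(1, 6)) = Mul(Rational(1, 6), L))
Function('A')(o) = 2 (Function('A')(o) = Add(0, 2) = 2)
Function('X')(d, U) = 1 (Function('X')(d, U) = Mul(Rational(1, 6), 6) = 1)
Function('H')(Q, j) = Rational(-3, 10) (Function('H')(Q, j) = Mul(6, Pow(-20, -1)) = Mul(6, Rational(-1, 20)) = Rational(-3, 10))
Function('g')(Y) = 1
Add(Function('g')(Function('H')(Function('X')(-3, Function('A')(-1)), -4)), Mul(-1, 132)) = Add(1, Mul(-1, 132)) = Add(1, -132) = -131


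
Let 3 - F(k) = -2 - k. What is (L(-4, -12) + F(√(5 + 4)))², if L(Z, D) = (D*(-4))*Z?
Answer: 33856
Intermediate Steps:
L(Z, D) = -4*D*Z (L(Z, D) = (-4*D)*Z = -4*D*Z)
F(k) = 5 + k (F(k) = 3 - (-2 - k) = 3 + (2 + k) = 5 + k)
(L(-4, -12) + F(√(5 + 4)))² = (-4*(-12)*(-4) + (5 + √(5 + 4)))² = (-192 + (5 + √9))² = (-192 + (5 + 3))² = (-192 + 8)² = (-184)² = 33856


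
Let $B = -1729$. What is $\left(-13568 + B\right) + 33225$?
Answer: $17928$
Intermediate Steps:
$\left(-13568 + B\right) + 33225 = \left(-13568 - 1729\right) + 33225 = -15297 + 33225 = 17928$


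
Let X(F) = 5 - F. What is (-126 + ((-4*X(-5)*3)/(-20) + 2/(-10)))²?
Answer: 361201/25 ≈ 14448.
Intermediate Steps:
(-126 + ((-4*X(-5)*3)/(-20) + 2/(-10)))² = (-126 + ((-4*(5 - 1*(-5))*3)/(-20) + 2/(-10)))² = (-126 + ((-4*(5 + 5)*3)*(-1/20) + 2*(-⅒)))² = (-126 + ((-4*10*3)*(-1/20) - ⅕))² = (-126 + (-40*3*(-1/20) - ⅕))² = (-126 + (-120*(-1/20) - ⅕))² = (-126 + (6 - ⅕))² = (-126 + 29/5)² = (-601/5)² = 361201/25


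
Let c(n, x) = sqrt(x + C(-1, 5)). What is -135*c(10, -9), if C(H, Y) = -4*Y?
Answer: -135*I*sqrt(29) ≈ -727.0*I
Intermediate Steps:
c(n, x) = sqrt(-20 + x) (c(n, x) = sqrt(x - 4*5) = sqrt(x - 20) = sqrt(-20 + x))
-135*c(10, -9) = -135*sqrt(-20 - 9) = -135*I*sqrt(29)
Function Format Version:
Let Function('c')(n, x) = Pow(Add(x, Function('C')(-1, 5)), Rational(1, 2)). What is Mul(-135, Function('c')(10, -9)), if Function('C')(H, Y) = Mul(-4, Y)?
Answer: Mul(-135, I, Pow(29, Rational(1, 2))) ≈ Mul(-727.00, I)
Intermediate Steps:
Function('c')(n, x) = Pow(Add(-20, x), Rational(1, 2)) (Function('c')(n, x) = Pow(Add(x, Mul(-4, 5)), Rational(1, 2)) = Pow(Add(x, -20), Rational(1, 2)) = Pow(Add(-20, x), Rational(1, 2)))
Mul(-135, Function('c')(10, -9)) = Mul(-135, Pow(Add(-20, -9), Rational(1, 2))) = Mul(-135, Pow(-29, Rational(1, 2))) = Mul(-135, Mul(I, Pow(29, Rational(1, 2)))) = Mul(-135, I, Pow(29, Rational(1, 2)))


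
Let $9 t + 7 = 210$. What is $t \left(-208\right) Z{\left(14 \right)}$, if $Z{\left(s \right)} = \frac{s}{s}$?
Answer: $- \frac{42224}{9} \approx -4691.6$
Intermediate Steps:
$t = \frac{203}{9}$ ($t = - \frac{7}{9} + \frac{1}{9} \cdot 210 = - \frac{7}{9} + \frac{70}{3} = \frac{203}{9} \approx 22.556$)
$Z{\left(s \right)} = 1$
$t \left(-208\right) Z{\left(14 \right)} = \frac{203}{9} \left(-208\right) 1 = \left(- \frac{42224}{9}\right) 1 = - \frac{42224}{9}$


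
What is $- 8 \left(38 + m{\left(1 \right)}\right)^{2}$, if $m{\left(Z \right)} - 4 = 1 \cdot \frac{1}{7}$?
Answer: $- \frac{696200}{49} \approx -14208.0$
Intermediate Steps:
$m{\left(Z \right)} = \frac{29}{7}$ ($m{\left(Z \right)} = 4 + 1 \cdot \frac{1}{7} = 4 + \frac{1}{7} = \frac{29}{7}$)
$- 8 \left(38 + m{\left(1 \right)}\right)^{2} = - 8 \left(38 + \frac{29}{7}\right)^{2} = - 8 \left(\frac{295}{7}\right)^{2} = \left(-8\right) \frac{87025}{49} = - \frac{696200}{49}$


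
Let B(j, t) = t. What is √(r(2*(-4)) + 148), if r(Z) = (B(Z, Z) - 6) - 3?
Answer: √131 ≈ 11.446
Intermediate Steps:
r(Z) = -9 + Z (r(Z) = (Z - 6) - 3 = (-6 + Z) - 3 = -9 + Z)
√(r(2*(-4)) + 148) = √((-9 + 2*(-4)) + 148) = √((-9 - 8) + 148) = √(-17 + 148) = √131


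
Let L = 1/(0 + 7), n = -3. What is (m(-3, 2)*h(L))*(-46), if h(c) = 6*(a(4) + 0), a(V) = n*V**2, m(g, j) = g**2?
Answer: 119232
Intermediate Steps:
a(V) = -3*V**2
L = 1/7 ≈ 0.14286
h(c) = -288 (h(c) = 6*(-3*4**2 + 0) = 6*(-3*16 + 0) = 6*(-48 + 0) = 6*(-48) = -288)
(m(-3, 2)*h(L))*(-46) = ((-3)**2*(-288))*(-46) = (9*(-288))*(-46) = -2592*(-46) = 119232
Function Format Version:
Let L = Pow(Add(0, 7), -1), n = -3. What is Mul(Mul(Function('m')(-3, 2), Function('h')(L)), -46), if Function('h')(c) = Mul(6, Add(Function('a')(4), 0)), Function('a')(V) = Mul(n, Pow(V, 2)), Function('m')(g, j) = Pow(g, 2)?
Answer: 119232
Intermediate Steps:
Function('a')(V) = Mul(-3, Pow(V, 2))
L = Rational(1, 7) (L = Pow(7, -1) = Rational(1, 7) ≈ 0.14286)
Function('h')(c) = -288 (Function('h')(c) = Mul(6, Add(Mul(-3, Pow(4, 2)), 0)) = Mul(6, Add(Mul(-3, 16), 0)) = Mul(6, Add(-48, 0)) = Mul(6, -48) = -288)
Mul(Mul(Function('m')(-3, 2), Function('h')(L)), -46) = Mul(Mul(Pow(-3, 2), -288), -46) = Mul(Mul(9, -288), -46) = Mul(-2592, -46) = 119232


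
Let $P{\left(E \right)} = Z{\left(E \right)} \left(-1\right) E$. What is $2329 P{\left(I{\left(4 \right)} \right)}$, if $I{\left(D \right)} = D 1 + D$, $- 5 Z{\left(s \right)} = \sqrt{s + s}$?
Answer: $\frac{74528}{5} \approx 14906.0$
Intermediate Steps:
$Z{\left(s \right)} = - \frac{\sqrt{2} \sqrt{s}}{5}$ ($Z{\left(s \right)} = - \frac{\sqrt{s + s}}{5} = - \frac{\sqrt{2 s}}{5} = - \frac{\sqrt{2} \sqrt{s}}{5}$)
$I{\left(D \right)} = 2 D$ ($I{\left(D \right)} = D + D = 2 D$)
$P{\left(E \right)} = \frac{\sqrt{2} E^{\frac{3}{2}}}{5}$ ($P{\left(E \right)} = - \frac{\sqrt{2} \sqrt{E}}{5} \left(-1\right) E = \frac{\sqrt{2} \sqrt{E}}{5} E = \frac{\sqrt{2} E^{\frac{3}{2}}}{5}$)
$2329 P{\left(I{\left(4 \right)} \right)} = 2329 \frac{\sqrt{2} \left(2 \cdot 4\right)^{\frac{3}{2}}}{5} = 2329 \frac{\sqrt{2} \cdot 8^{\frac{3}{2}}}{5} = 2329 \frac{\sqrt{2} \cdot 16 \sqrt{2}}{5} = 2329 \cdot \frac{32}{5} = \frac{74528}{5}$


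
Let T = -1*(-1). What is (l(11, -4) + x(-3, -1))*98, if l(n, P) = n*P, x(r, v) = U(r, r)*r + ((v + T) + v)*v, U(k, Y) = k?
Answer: -3332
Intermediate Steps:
T = 1
x(r, v) = r² + v*(1 + 2*v) (x(r, v) = r*r + ((v + 1) + v)*v = r² + ((1 + v) + v)*v = r² + (1 + 2*v)*v = r² + v*(1 + 2*v))
l(n, P) = P*n
(l(11, -4) + x(-3, -1))*98 = (-4*11 + (-1 + (-3)² + 2*(-1)²))*98 = (-44 + (-1 + 9 + 2*1))*98 = (-44 + (-1 + 9 + 2))*98 = (-44 + 10)*98 = -34*98 = -3332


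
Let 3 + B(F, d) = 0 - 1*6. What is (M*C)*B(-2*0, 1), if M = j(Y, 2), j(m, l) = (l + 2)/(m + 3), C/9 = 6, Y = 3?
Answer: -324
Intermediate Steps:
C = 54 (C = 9*6 = 54)
B(F, d) = -9 (B(F, d) = -3 + (0 - 1*6) = -3 + (0 - 6) = -3 - 6 = -9)
j(m, l) = (2 + l)/(3 + m)
M = ⅔ (M = (2 + 2)/(3 + 3) = 4/6 = (⅙)*4 = ⅔ ≈ 0.66667)
(M*C)*B(-2*0, 1) = ((⅔)*54)*(-9) = 36*(-9) = -324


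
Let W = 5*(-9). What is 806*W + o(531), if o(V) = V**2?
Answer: 245691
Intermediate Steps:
W = -45
806*W + o(531) = 806*(-45) + 531**2 = -36270 + 281961 = 245691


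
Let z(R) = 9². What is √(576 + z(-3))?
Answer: 3*√73 ≈ 25.632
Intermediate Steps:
z(R) = 81
√(576 + z(-3)) = √(576 + 81) = √657 = 3*√73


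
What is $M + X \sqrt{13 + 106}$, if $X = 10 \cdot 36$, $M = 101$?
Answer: $101 + 360 \sqrt{119} \approx 4028.1$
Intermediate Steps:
$X = 360$
$M + X \sqrt{13 + 106} = 101 + 360 \sqrt{13 + 106} = 101 + 360 \sqrt{119}$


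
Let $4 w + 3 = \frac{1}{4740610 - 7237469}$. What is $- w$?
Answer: $\frac{3745289}{4993718} \approx 0.75$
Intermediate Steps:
$w = - \frac{3745289}{4993718}$ ($w = - \frac{3}{4} + \frac{1}{4 \left(4740610 - 7237469\right)} = - \frac{3}{4} + \frac{1}{4 \left(-2496859\right)} = - \frac{3}{4} + \frac{1}{4} \left(- \frac{1}{2496859}\right) = - \frac{3}{4} - \frac{1}{9987436} = - \frac{3745289}{4993718} \approx -0.75$)
$- w = \left(-1\right) \left(- \frac{3745289}{4993718}\right) = \frac{3745289}{4993718}$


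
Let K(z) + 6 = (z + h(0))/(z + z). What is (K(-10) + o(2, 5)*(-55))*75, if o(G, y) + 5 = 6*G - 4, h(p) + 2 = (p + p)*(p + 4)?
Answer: -12780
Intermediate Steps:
h(p) = -2 + 2*p*(4 + p) (h(p) = -2 + (p + p)*(p + 4) = -2 + (2*p)*(4 + p) = -2 + 2*p*(4 + p))
o(G, y) = -9 + 6*G (o(G, y) = -5 + (6*G - 4) = -5 + (-4 + 6*G) = -9 + 6*G)
K(z) = -6 + (-2 + z)/(2*z) (K(z) = -6 + (z + (-2 + 2*0**2 + 8*0))/(z + z) = -6 + (z + (-2 + 2*0 + 0))/((2*z)) = -6 + (z + (-2 + 0 + 0))*(1/(2*z)) = -6 + (z - 2)*(1/(2*z)) = -6 + (-2 + z)*(1/(2*z)) = -6 + (-2 + z)/(2*z))
(K(-10) + o(2, 5)*(-55))*75 = ((-11/2 - 1/(-10)) + (-9 + 6*2)*(-55))*75 = ((-11/2 - 1*(-1/10)) + (-9 + 12)*(-55))*75 = ((-11/2 + 1/10) + 3*(-55))*75 = (-27/5 - 165)*75 = -852/5*75 = -12780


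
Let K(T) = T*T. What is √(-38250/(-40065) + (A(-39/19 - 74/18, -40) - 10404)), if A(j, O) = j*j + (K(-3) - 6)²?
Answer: I*√2160400581149189/456741 ≈ 101.76*I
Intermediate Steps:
K(T) = T²
A(j, O) = 9 + j² (A(j, O) = j*j + ((-3)² - 6)² = j² + (9 - 6)² = j² + 3² = j² + 9 = 9 + j²)
√(-38250/(-40065) + (A(-39/19 - 74/18, -40) - 10404)) = √(-38250/(-40065) + ((9 + (-39/19 - 74/18)²) - 10404)) = √(-38250*(-1/40065) + ((9 + (-39*1/19 - 74*1/18)²) - 10404)) = √(2550/2671 + ((9 + (-39/19 - 37/9)²) - 10404)) = √(2550/2671 + ((9 + (-1054/171)²) - 10404)) = √(2550/2671 + ((9 + 1110916/29241) - 10404)) = √(2550/2671 + (1374085/29241 - 10404)) = √(2550/2671 - 302849279/29241) = √(-808835859659/78102711) = I*√2160400581149189/456741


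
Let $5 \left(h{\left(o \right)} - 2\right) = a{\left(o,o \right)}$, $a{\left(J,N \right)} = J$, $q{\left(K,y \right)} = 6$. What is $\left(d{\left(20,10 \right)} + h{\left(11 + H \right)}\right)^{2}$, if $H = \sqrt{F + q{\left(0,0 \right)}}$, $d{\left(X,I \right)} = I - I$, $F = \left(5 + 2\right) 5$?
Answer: $\frac{\left(21 + \sqrt{41}\right)^{2}}{25} \approx 30.037$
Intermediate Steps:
$F = 35$ ($F = 7 \cdot 5 = 35$)
$d{\left(X,I \right)} = 0$
$H = \sqrt{41}$ ($H = \sqrt{35 + 6} = \sqrt{41} \approx 6.4031$)
$h{\left(o \right)} = 2 + \frac{o}{5}$
$\left(d{\left(20,10 \right)} + h{\left(11 + H \right)}\right)^{2} = \left(0 + \left(2 + \frac{11 + \sqrt{41}}{5}\right)\right)^{2} = \left(0 + \left(2 + \left(\frac{11}{5} + \frac{\sqrt{41}}{5}\right)\right)\right)^{2} = \left(0 + \left(\frac{21}{5} + \frac{\sqrt{41}}{5}\right)\right)^{2} = \left(\frac{21}{5} + \frac{\sqrt{41}}{5}\right)^{2}$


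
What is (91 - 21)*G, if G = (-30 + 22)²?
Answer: 4480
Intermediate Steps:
G = 64 (G = (-8)² = 64)
(91 - 21)*G = (91 - 21)*64 = 70*64 = 4480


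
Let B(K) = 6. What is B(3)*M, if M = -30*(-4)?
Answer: 720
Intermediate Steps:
M = 120
B(3)*M = 6*120 = 720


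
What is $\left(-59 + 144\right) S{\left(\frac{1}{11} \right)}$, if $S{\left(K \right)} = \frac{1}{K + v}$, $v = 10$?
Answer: $\frac{935}{111} \approx 8.4234$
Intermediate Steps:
$S{\left(K \right)} = \frac{1}{10 + K}$ ($S{\left(K \right)} = \frac{1}{K + 10} = \frac{1}{10 + K}$)
$\left(-59 + 144\right) S{\left(\frac{1}{11} \right)} = \frac{-59 + 144}{10 + \frac{1}{11}} = \frac{85}{10 + \frac{1}{11}} = \frac{85}{\frac{111}{11}} = 85 \cdot \frac{11}{111} = \frac{935}{111}$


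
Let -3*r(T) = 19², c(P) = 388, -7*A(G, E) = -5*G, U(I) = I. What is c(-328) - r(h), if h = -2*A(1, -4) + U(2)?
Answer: 1525/3 ≈ 508.33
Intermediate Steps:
A(G, E) = 5*G/7 (A(G, E) = -(-5)*G/7 = 5*G/7)
h = 4/7 (h = -10/7 + 2 = 4/7 ≈ 0.57143)
r(T) = -361/3 (r(T) = -⅓*19² = -⅓*361 = -361/3)
c(-328) - r(h) = 388 - 1*(-361/3) = 388 + 361/3 = 1525/3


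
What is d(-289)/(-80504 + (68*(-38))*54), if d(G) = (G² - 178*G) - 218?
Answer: -26949/44008 ≈ -0.61237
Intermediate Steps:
d(G) = -218 + G² - 178*G
d(-289)/(-80504 + (68*(-38))*54) = (-218 + (-289)² - 178*(-289))/(-80504 + (68*(-38))*54) = (-218 + 83521 + 51442)/(-80504 - 2584*54) = 134745/(-80504 - 139536) = 134745/(-220040) = 134745*(-1/220040) = -26949/44008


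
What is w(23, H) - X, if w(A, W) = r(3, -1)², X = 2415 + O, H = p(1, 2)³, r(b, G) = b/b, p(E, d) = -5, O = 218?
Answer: -2632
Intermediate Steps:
r(b, G) = 1
H = -125 (H = (-5)³ = -125)
X = 2633 (X = 2415 + 218 = 2633)
w(A, W) = 1 (w(A, W) = 1² = 1)
w(23, H) - X = 1 - 1*2633 = 1 - 2633 = -2632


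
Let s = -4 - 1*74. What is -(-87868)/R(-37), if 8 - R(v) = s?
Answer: 43934/43 ≈ 1021.7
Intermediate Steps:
s = -78 (s = -4 - 74 = -78)
R(v) = 86 (R(v) = 8 - 1*(-78) = 8 + 78 = 86)
-(-87868)/R(-37) = -(-87868)/86 = -1*(-43934/43) = 43934/43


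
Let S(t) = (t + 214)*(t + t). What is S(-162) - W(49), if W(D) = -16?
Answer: -16832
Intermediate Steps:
S(t) = 2*t*(214 + t) (S(t) = (214 + t)*(2*t) = 2*t*(214 + t))
S(-162) - W(49) = 2*(-162)*(214 - 162) - 1*(-16) = 2*(-162)*52 + 16 = -16848 + 16 = -16832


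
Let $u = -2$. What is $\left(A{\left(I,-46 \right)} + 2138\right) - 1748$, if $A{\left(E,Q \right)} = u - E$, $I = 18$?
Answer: $370$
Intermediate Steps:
$A{\left(E,Q \right)} = -2 - E$
$\left(A{\left(I,-46 \right)} + 2138\right) - 1748 = \left(\left(-2 - 18\right) + 2138\right) - 1748 = \left(-20 + 2138\right) - 1748 = 2118 - 1748 = 370$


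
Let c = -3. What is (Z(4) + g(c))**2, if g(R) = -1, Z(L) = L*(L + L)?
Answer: 961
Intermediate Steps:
Z(L) = 2*L**2 (Z(L) = L*(2*L) = 2*L**2)
(Z(4) + g(c))**2 = (2*4**2 - 1)**2 = (2*16 - 1)**2 = (32 - 1)**2 = 31**2 = 961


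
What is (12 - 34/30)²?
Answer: 26569/225 ≈ 118.08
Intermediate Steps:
(12 - 34/30)² = (12 - 34*1/30)² = (12 - 17/15)² = (163/15)² = 26569/225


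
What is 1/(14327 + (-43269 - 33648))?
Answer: -1/62590 ≈ -1.5977e-5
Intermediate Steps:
1/(14327 + (-43269 - 33648)) = 1/(14327 - 76917) = 1/(-62590) = -1/62590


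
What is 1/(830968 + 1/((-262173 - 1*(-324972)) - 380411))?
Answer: 317612/263925408415 ≈ 1.2034e-6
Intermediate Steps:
1/(830968 + 1/((-262173 - 1*(-324972)) - 380411)) = 1/(830968 + 1/((-262173 + 324972) - 380411)) = 1/(830968 + 1/(62799 - 380411)) = 1/(830968 + 1/(-317612)) = 1/(830968 - 1/317612) = 1/(263925408415/317612) = 317612/263925408415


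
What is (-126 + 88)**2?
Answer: 1444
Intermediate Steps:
(-126 + 88)**2 = (-38)**2 = 1444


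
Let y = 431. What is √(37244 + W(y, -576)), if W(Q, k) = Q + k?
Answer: √37099 ≈ 192.61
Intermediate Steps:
√(37244 + W(y, -576)) = √(37244 + (431 - 576)) = √(37244 - 145) = √37099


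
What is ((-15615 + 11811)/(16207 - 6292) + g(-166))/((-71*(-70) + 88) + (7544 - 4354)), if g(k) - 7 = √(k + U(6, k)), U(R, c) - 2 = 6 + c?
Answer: 21867/27259640 + 9*I/4124 ≈ 0.00080218 + 0.0021823*I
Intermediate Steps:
U(R, c) = 8 + c (U(R, c) = 2 + (6 + c) = 8 + c)
g(k) = 7 + √(8 + 2*k) (g(k) = 7 + √(k + (8 + k)) = 7 + √(8 + 2*k))
((-15615 + 11811)/(16207 - 6292) + g(-166))/((-71*(-70) + 88) + (7544 - 4354)) = ((-15615 + 11811)/(16207 - 6292) + (7 + √(8 + 2*(-166))))/((-71*(-70) + 88) + (7544 - 4354)) = (-3804/9915 + (7 + √(8 - 332)))/((4970 + 88) + 3190) = (-3804*1/9915 + (7 + √(-324)))/(5058 + 3190) = (-1268/3305 + (7 + 18*I))/8248 = (21867/3305 + 18*I)*(1/8248) = 21867/27259640 + 9*I/4124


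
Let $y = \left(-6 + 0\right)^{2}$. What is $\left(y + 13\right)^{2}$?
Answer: $2401$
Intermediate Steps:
$y = 36$ ($y = \left(-6\right)^{2} = 36$)
$\left(y + 13\right)^{2} = \left(36 + 13\right)^{2} = 49^{2} = 2401$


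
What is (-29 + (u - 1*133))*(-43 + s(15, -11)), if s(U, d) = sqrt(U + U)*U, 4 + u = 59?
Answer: 4601 - 1605*sqrt(30) ≈ -4189.9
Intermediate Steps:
u = 55 (u = -4 + 59 = 55)
s(U, d) = sqrt(2)*U**(3/2) (s(U, d) = sqrt(2*U)*U = (sqrt(2)*sqrt(U))*U = sqrt(2)*U**(3/2))
(-29 + (u - 1*133))*(-43 + s(15, -11)) = (-29 + (55 - 1*133))*(-43 + sqrt(2)*15**(3/2)) = (-29 + (55 - 133))*(-43 + sqrt(2)*(15*sqrt(15))) = (-29 - 78)*(-43 + 15*sqrt(30)) = -107*(-43 + 15*sqrt(30)) = 4601 - 1605*sqrt(30)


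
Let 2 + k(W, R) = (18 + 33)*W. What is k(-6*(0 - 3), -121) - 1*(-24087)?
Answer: 25003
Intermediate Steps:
k(W, R) = -2 + 51*W (k(W, R) = -2 + (18 + 33)*W = -2 + 51*W)
k(-6*(0 - 3), -121) - 1*(-24087) = (-2 + 51*(-6*(0 - 3))) - 1*(-24087) = (-2 + 51*(-6*(-3))) + 24087 = (-2 + 51*18) + 24087 = (-2 + 918) + 24087 = 916 + 24087 = 25003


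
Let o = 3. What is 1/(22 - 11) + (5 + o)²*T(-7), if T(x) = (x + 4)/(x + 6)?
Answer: 2113/11 ≈ 192.09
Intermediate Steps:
T(x) = (4 + x)/(6 + x)
1/(22 - 11) + (5 + o)²*T(-7) = 1/(22 - 11) + (5 + 3)²*((4 - 7)/(6 - 7)) = 1/11 + 8²*(-3/(-1)) = 1/11 + 64*(-1*(-3)) = 1/11 + 64*3 = 1/11 + 192 = 2113/11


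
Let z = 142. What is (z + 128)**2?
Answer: 72900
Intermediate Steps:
(z + 128)**2 = (142 + 128)**2 = 270**2 = 72900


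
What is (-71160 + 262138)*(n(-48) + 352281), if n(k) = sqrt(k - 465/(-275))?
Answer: 67277920818 + 572934*I*sqrt(15565)/55 ≈ 6.7278e+10 + 1.2996e+6*I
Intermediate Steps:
n(k) = sqrt(93/55 + k) (n(k) = sqrt(k - 465*(-1/275)) = sqrt(k + 93/55) = sqrt(93/55 + k))
(-71160 + 262138)*(n(-48) + 352281) = (-71160 + 262138)*(sqrt(5115 + 3025*(-48))/55 + 352281) = 190978*(sqrt(5115 - 145200)/55 + 352281) = 190978*(sqrt(-140085)/55 + 352281) = 190978*((3*I*sqrt(15565))/55 + 352281) = 190978*(3*I*sqrt(15565)/55 + 352281) = 190978*(352281 + 3*I*sqrt(15565)/55) = 67277920818 + 572934*I*sqrt(15565)/55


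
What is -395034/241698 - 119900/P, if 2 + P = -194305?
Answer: -7963046873/7827268881 ≈ -1.0173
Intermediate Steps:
P = -194307 (P = -2 - 194305 = -194307)
-395034/241698 - 119900/P = -395034/241698 - 119900/(-194307) = -395034*1/241698 - 119900*(-1/194307) = -65839/40283 + 119900/194307 = -7963046873/7827268881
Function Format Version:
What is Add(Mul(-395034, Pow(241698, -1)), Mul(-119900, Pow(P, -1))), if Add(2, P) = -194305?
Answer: Rational(-7963046873, 7827268881) ≈ -1.0173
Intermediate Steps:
P = -194307 (P = Add(-2, -194305) = -194307)
Add(Mul(-395034, Pow(241698, -1)), Mul(-119900, Pow(P, -1))) = Add(Mul(-395034, Pow(241698, -1)), Mul(-119900, Pow(-194307, -1))) = Add(Mul(-395034, Rational(1, 241698)), Mul(-119900, Rational(-1, 194307))) = Add(Rational(-65839, 40283), Rational(119900, 194307)) = Rational(-7963046873, 7827268881)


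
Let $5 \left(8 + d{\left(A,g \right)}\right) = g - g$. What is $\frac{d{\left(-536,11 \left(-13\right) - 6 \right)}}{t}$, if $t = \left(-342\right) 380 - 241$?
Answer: $\frac{8}{130201} \approx 6.1443 \cdot 10^{-5}$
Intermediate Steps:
$d{\left(A,g \right)} = -8$ ($d{\left(A,g \right)} = -8 + \frac{g - g}{5} = -8 + \frac{1}{5} \cdot 0 = -8 + 0 = -8$)
$t = -130201$ ($t = -129960 - 241 = -130201$)
$\frac{d{\left(-536,11 \left(-13\right) - 6 \right)}}{t} = - \frac{8}{-130201} = \left(-8\right) \left(- \frac{1}{130201}\right) = \frac{8}{130201}$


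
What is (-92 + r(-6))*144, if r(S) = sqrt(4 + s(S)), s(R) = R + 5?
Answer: -13248 + 144*sqrt(3) ≈ -12999.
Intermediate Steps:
s(R) = 5 + R
r(S) = sqrt(9 + S) (r(S) = sqrt(4 + (5 + S)) = sqrt(9 + S))
(-92 + r(-6))*144 = (-92 + sqrt(9 - 6))*144 = (-92 + sqrt(3))*144 = -13248 + 144*sqrt(3)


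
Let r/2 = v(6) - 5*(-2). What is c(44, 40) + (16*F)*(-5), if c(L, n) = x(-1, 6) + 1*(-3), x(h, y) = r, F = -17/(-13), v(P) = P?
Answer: -983/13 ≈ -75.615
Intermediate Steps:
F = 17/13 (F = -17*(-1/13) = 17/13 ≈ 1.3077)
r = 32 (r = 2*(6 - 5*(-2)) = 2*(6 + 10) = 2*16 = 32)
x(h, y) = 32
c(L, n) = 29 (c(L, n) = 32 + 1*(-3) = 32 - 3 = 29)
c(44, 40) + (16*F)*(-5) = 29 + (16*(17/13))*(-5) = 29 + (272/13)*(-5) = 29 - 1360/13 = -983/13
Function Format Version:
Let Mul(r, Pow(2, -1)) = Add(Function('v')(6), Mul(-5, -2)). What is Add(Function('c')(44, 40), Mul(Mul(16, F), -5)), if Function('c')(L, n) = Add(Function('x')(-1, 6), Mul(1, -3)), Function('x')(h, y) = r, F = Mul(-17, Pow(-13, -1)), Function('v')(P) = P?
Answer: Rational(-983, 13) ≈ -75.615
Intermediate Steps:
F = Rational(17, 13) (F = Mul(-17, Rational(-1, 13)) = Rational(17, 13) ≈ 1.3077)
r = 32 (r = Mul(2, Add(6, Mul(-5, -2))) = Mul(2, Add(6, 10)) = Mul(2, 16) = 32)
Function('x')(h, y) = 32
Function('c')(L, n) = 29 (Function('c')(L, n) = Add(32, Mul(1, -3)) = Add(32, -3) = 29)
Add(Function('c')(44, 40), Mul(Mul(16, F), -5)) = Add(29, Mul(Mul(16, Rational(17, 13)), -5)) = Add(29, Mul(Rational(272, 13), -5)) = Add(29, Rational(-1360, 13)) = Rational(-983, 13)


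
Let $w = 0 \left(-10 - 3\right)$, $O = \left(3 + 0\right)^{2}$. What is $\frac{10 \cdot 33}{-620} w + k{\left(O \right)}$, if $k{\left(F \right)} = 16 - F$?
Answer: $7$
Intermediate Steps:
$O = 9$ ($O = 3^{2} = 9$)
$w = 0$ ($w = 0 \left(-13\right) = 0$)
$\frac{10 \cdot 33}{-620} w + k{\left(O \right)} = \frac{10 \cdot 33}{-620} \cdot 0 + \left(16 - 9\right) = 330 \left(- \frac{1}{620}\right) 0 + \left(16 - 9\right) = \left(- \frac{33}{62}\right) 0 + 7 = 0 + 7 = 7$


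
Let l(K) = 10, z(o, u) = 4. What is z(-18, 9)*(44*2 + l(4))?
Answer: 392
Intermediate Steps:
z(-18, 9)*(44*2 + l(4)) = 4*(44*2 + 10) = 4*(88 + 10) = 4*98 = 392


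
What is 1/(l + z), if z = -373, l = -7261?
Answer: -1/7634 ≈ -0.00013099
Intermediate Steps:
1/(l + z) = 1/(-7261 - 373) = 1/(-7634) = -1/7634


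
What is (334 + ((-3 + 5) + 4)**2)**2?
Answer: 136900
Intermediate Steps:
(334 + ((-3 + 5) + 4)**2)**2 = (334 + (2 + 4)**2)**2 = (334 + 6**2)**2 = (334 + 36)**2 = 370**2 = 136900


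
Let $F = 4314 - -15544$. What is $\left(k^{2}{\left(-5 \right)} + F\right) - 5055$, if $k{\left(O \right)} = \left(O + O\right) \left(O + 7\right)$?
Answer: $15203$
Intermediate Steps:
$k{\left(O \right)} = 2 O \left(7 + O\right)$
$F = 19858$ ($F = 4314 + 15544 = 19858$)
$\left(k^{2}{\left(-5 \right)} + F\right) - 5055 = \left(\left(2 \left(-5\right) \left(7 - 5\right)\right)^{2} + 19858\right) - 5055 = \left(\left(2 \left(-5\right) 2\right)^{2} + 19858\right) - 5055 = \left(\left(-20\right)^{2} + 19858\right) - 5055 = \left(400 + 19858\right) - 5055 = 20258 - 5055 = 15203$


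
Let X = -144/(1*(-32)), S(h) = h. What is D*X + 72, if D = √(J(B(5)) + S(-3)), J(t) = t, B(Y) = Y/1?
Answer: 72 + 9*√2/2 ≈ 78.364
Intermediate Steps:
B(Y) = Y (B(Y) = Y*1 = Y)
D = √2 (D = √(5 - 3) = √2 ≈ 1.4142)
X = 9/2 (X = -144/(-32) = -144*(-1/32) = 9/2 ≈ 4.5000)
D*X + 72 = √2*(9/2) + 72 = 9*√2/2 + 72 = 72 + 9*√2/2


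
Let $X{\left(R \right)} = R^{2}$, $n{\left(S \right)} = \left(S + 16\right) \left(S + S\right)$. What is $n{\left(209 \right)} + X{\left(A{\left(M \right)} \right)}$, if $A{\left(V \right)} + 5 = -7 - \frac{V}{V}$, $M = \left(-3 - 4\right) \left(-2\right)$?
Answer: $94219$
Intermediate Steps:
$M = 14$ ($M = \left(-7\right) \left(-2\right) = 14$)
$A{\left(V \right)} = -13$ ($A{\left(V \right)} = -5 - \left(7 + \frac{V}{V}\right) = -5 - 8 = -13$)
$n{\left(S \right)} = 2 S \left(16 + S\right)$ ($n{\left(S \right)} = \left(16 + S\right) 2 S = 2 S \left(16 + S\right)$)
$n{\left(209 \right)} + X{\left(A{\left(M \right)} \right)} = 2 \cdot 209 \left(16 + 209\right) + \left(-13\right)^{2} = 2 \cdot 209 \cdot 225 + 169 = 94050 + 169 = 94219$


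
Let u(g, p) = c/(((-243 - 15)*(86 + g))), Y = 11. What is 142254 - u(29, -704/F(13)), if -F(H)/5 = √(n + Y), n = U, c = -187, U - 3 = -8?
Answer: 4220675993/29670 ≈ 1.4225e+5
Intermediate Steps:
U = -5 (U = 3 - 8 = -5)
n = -5
F(H) = -5*√6 (F(H) = -5*√(-5 + 11) = -5*√6)
u(g, p) = -187/(-22188 - 258*g) (u(g, p) = -187*1/((-243 - 15)*(86 + g)) = -187*(-1/(258*(86 + g))) = -187/(-22188 - 258*g))
142254 - u(29, -704/F(13)) = 142254 - 187/(258*(86 + 29)) = 142254 - 187/(258*115) = 142254 - 1*187/29670 = 142254 - 187/29670 = 4220675993/29670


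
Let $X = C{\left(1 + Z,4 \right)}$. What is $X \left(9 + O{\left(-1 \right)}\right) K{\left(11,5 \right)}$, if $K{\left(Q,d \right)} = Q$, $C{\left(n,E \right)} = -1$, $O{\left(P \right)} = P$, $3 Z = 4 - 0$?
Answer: $-88$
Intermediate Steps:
$Z = \frac{4}{3}$ ($Z = \frac{4 - 0}{3} = \frac{4 + 0}{3} = \frac{1}{3} \cdot 4 = \frac{4}{3} \approx 1.3333$)
$X = -1$
$X \left(9 + O{\left(-1 \right)}\right) K{\left(11,5 \right)} = - (9 - 1) 11 = \left(-1\right) 8 \cdot 11 = \left(-8\right) 11 = -88$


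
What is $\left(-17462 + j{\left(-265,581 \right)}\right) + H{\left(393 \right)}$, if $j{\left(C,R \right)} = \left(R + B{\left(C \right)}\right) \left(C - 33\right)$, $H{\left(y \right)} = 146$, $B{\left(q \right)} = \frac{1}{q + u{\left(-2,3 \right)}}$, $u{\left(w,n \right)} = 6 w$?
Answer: $- \frac{52755460}{277} \approx -1.9045 \cdot 10^{5}$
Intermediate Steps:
$B{\left(q \right)} = \frac{1}{-12 + q}$ ($B{\left(q \right)} = \frac{1}{q + 6 \left(-2\right)} = \frac{1}{q - 12} = \frac{1}{-12 + q}$)
$j{\left(C,R \right)} = \left(-33 + C\right) \left(R + \frac{1}{-12 + C}\right)$ ($j{\left(C,R \right)} = \left(R + \frac{1}{-12 + C}\right) \left(C - 33\right) = \left(R + \frac{1}{-12 + C}\right) \left(-33 + C\right) = \left(-33 + C\right) \left(R + \frac{1}{-12 + C}\right)$)
$\left(-17462 + j{\left(-265,581 \right)}\right) + H{\left(393 \right)} = \left(-17462 + \frac{-33 - 265 + 581 \left(-33 - 265\right) \left(-12 - 265\right)}{-12 - 265}\right) + 146 = \left(-17462 + \frac{-33 - 265 + 581 \left(-298\right) \left(-277\right)}{-277}\right) + 146 = \left(-17462 - \frac{-33 - 265 + 47959226}{277}\right) + 146 = \left(-17462 - \frac{47958928}{277}\right) + 146 = - \frac{52795902}{277} + 146 = - \frac{52755460}{277}$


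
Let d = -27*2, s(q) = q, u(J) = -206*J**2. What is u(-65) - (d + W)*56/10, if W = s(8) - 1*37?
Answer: -4349426/5 ≈ -8.6989e+5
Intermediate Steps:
d = -54
W = -29 (W = 8 - 1*37 = 8 - 37 = -29)
u(-65) - (d + W)*56/10 = -206*(-65)**2 - (-54 - 29)*56/10 = -206*4225 - (-83)*56*(1/10) = -870350 - (-83)*28/5 = -870350 - 1*(-2324/5) = -870350 + 2324/5 = -4349426/5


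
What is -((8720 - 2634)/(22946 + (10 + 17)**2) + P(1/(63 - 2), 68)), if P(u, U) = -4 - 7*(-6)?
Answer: -905736/23675 ≈ -38.257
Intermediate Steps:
P(u, U) = 38 (P(u, U) = -4 + 42 = 38)
-((8720 - 2634)/(22946 + (10 + 17)**2) + P(1/(63 - 2), 68)) = -((8720 - 2634)/(22946 + (10 + 17)**2) + 38) = -(6086/(22946 + 27**2) + 38) = -(6086/(22946 + 729) + 38) = -(6086/23675 + 38) = -1*905736/23675 = -905736/23675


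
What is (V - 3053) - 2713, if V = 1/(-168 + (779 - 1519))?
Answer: -5235529/908 ≈ -5766.0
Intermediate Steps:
V = -1/908 (V = 1/(-168 - 740) = 1/(-908) = -1/908 ≈ -0.0011013)
(V - 3053) - 2713 = (-1/908 - 3053) - 2713 = -2772125/908 - 2713 = -5235529/908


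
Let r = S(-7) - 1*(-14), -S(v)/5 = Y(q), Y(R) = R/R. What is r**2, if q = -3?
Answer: 81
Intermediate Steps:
Y(R) = 1
S(v) = -5 (S(v) = -5*1 = -5)
r = 9 (r = -5 - 1*(-14) = -5 + 14 = 9)
r**2 = 9**2 = 81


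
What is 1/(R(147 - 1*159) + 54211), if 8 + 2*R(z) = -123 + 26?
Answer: 2/108317 ≈ 1.8464e-5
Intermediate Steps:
R(z) = -105/2 (R(z) = -4 + (-123 + 26)/2 = -4 + (½)*(-97) = -4 - 97/2 = -105/2)
1/(R(147 - 1*159) + 54211) = 1/(-105/2 + 54211) = 1/(108317/2) = 2/108317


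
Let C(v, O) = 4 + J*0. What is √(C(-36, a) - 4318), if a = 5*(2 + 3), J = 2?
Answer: I*√4314 ≈ 65.681*I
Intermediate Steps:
a = 25 (a = 5*5 = 25)
C(v, O) = 4 (C(v, O) = 4 + 2*0 = 4 + 0 = 4)
√(C(-36, a) - 4318) = √(4 - 4318) = √(-4314) = I*√4314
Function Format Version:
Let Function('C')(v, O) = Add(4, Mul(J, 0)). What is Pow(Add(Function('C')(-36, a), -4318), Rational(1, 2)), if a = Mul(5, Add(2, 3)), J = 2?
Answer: Mul(I, Pow(4314, Rational(1, 2))) ≈ Mul(65.681, I)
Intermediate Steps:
a = 25 (a = Mul(5, 5) = 25)
Function('C')(v, O) = 4 (Function('C')(v, O) = Add(4, Mul(2, 0)) = Add(4, 0) = 4)
Pow(Add(Function('C')(-36, a), -4318), Rational(1, 2)) = Pow(Add(4, -4318), Rational(1, 2)) = Pow(-4314, Rational(1, 2)) = Mul(I, Pow(4314, Rational(1, 2)))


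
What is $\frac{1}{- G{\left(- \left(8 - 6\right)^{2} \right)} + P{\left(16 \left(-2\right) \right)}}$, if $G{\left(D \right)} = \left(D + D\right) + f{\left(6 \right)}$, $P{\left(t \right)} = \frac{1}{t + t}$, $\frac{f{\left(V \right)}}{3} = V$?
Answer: $- \frac{64}{641} \approx -0.099844$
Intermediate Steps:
$f{\left(V \right)} = 3 V$
$P{\left(t \right)} = \frac{1}{2 t}$
$G{\left(D \right)} = 18 + 2 D$ ($G{\left(D \right)} = \left(D + D\right) + 3 \cdot 6 = 2 D + 18 = 18 + 2 D$)
$\frac{1}{- G{\left(- \left(8 - 6\right)^{2} \right)} + P{\left(16 \left(-2\right) \right)}} = \frac{1}{- (18 + 2 \left(- \left(8 - 6\right)^{2}\right)) + \frac{1}{2 \cdot 16 \left(-2\right)}} = \frac{1}{- (18 + 2 \left(- 2^{2}\right)) + \frac{1}{2 \left(-32\right)}} = \frac{1}{- (18 + 2 \left(\left(-1\right) 4\right)) + \frac{1}{2} \left(- \frac{1}{32}\right)} = \frac{1}{- (18 + 2 \left(-4\right)) - \frac{1}{64}} = \frac{1}{- (18 - 8) - \frac{1}{64}} = \frac{1}{\left(-1\right) 10 - \frac{1}{64}} = \frac{1}{-10 - \frac{1}{64}} = \frac{1}{- \frac{641}{64}} = - \frac{64}{641}$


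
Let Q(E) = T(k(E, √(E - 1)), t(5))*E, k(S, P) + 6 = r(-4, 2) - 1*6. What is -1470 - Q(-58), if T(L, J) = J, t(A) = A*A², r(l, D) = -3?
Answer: 5780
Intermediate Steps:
t(A) = A³
k(S, P) = -15 (k(S, P) = -6 + (-3 - 1*6) = -6 + (-3 - 6) = -6 - 9 = -15)
Q(E) = 125*E (Q(E) = 5³*E = 125*E)
-1470 - Q(-58) = -1470 - 125*(-58) = -1470 - 1*(-7250) = -1470 + 7250 = 5780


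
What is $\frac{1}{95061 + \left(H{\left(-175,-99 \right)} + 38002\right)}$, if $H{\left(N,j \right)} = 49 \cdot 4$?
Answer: $\frac{1}{133259} \approx 7.5042 \cdot 10^{-6}$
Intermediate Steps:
$H{\left(N,j \right)} = 196$
$\frac{1}{95061 + \left(H{\left(-175,-99 \right)} + 38002\right)} = \frac{1}{95061 + \left(196 + 38002\right)} = \frac{1}{95061 + 38198} = \frac{1}{133259}$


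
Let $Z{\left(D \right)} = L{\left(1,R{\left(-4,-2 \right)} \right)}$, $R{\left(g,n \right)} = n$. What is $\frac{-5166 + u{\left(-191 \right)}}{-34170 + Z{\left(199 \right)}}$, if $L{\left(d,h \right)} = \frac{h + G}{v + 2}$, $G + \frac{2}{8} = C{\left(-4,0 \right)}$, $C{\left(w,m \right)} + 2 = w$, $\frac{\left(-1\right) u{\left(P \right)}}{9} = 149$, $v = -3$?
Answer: $\frac{4}{21} \approx 0.19048$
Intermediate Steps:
$u{\left(P \right)} = -1341$ ($u{\left(P \right)} = \left(-9\right) 149 = -1341$)
$C{\left(w,m \right)} = -2 + w$
$G = - \frac{25}{4}$ ($G = - \frac{1}{4} - 6 = - \frac{25}{4} \approx -6.25$)
$L{\left(d,h \right)} = \frac{25}{4} - h$ ($L{\left(d,h \right)} = \frac{h - \frac{25}{4}}{-3 + 2} = \frac{- \frac{25}{4} + h}{-1} = \left(- \frac{25}{4} + h\right) \left(-1\right) = \frac{25}{4} - h$)
$Z{\left(D \right)} = \frac{33}{4}$ ($Z{\left(D \right)} = \frac{25}{4} - -2 = \frac{25}{4} + 2 = \frac{33}{4}$)
$\frac{-5166 + u{\left(-191 \right)}}{-34170 + Z{\left(199 \right)}} = \frac{-5166 - 1341}{-34170 + \frac{33}{4}} = - \frac{6507}{- \frac{136647}{4}} = \left(-6507\right) \left(- \frac{4}{136647}\right) = \frac{4}{21}$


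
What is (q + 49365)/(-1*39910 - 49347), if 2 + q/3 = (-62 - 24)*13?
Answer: -46005/89257 ≈ -0.51542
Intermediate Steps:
q = -3360 (q = -6 + 3*((-62 - 24)*13) = -6 + 3*(-86*13) = -6 + 3*(-1118) = -6 - 3354 = -3360)
(q + 49365)/(-1*39910 - 49347) = (-3360 + 49365)/(-1*39910 - 49347) = 46005/(-39910 - 49347) = 46005/(-89257) = 46005*(-1/89257) = -46005/89257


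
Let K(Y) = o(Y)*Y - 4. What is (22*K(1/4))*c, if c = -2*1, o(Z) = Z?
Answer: 693/4 ≈ 173.25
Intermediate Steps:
c = -2
K(Y) = -4 + Y² (K(Y) = Y*Y - 4 = Y² - 4 = -4 + Y²)
(22*K(1/4))*c = (22*(-4 + (1/4)²))*(-2) = (22*(-4 + (¼)²))*(-2) = (22*(-4 + 1/16))*(-2) = (22*(-63/16))*(-2) = -693/8*(-2) = 693/4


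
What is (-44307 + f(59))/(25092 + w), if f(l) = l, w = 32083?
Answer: -44248/57175 ≈ -0.77390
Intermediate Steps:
(-44307 + f(59))/(25092 + w) = (-44307 + 59)/(25092 + 32083) = -44248/57175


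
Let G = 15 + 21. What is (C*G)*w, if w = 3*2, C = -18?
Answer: -3888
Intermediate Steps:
G = 36
w = 6
(C*G)*w = -18*36*6 = -648*6 = -3888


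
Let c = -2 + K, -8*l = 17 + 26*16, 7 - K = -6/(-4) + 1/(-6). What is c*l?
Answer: -4763/24 ≈ -198.46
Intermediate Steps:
K = 17/3 (K = 7 - (-6/(-4) + 1/(-6)) = 7 - (-6*(-¼) + 1*(-⅙)) = 7 - (3/2 - ⅙) = 7 - 1*4/3 = 7 - 4/3 = 17/3 ≈ 5.6667)
l = -433/8 (l = -(17 + 26*16)/8 = -(17 + 416)/8 = -⅛*433 = -433/8 ≈ -54.125)
c = 11/3 (c = -2 + 17/3 = 11/3 ≈ 3.6667)
c*l = (11/3)*(-433/8) = -4763/24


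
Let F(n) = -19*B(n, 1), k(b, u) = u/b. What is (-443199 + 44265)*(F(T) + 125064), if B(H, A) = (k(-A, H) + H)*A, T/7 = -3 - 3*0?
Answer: -49892281776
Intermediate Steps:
T = -21 (T = 7*(-3 - 3*0) = 7*(-3 + 0) = 7*(-3) = -21)
B(H, A) = A*(H - H/A) (B(H, A) = (H/((-A)) + H)*A = (H*(-1/A) + H)*A = (-H/A + H)*A = (H - H/A)*A = A*(H - H/A))
F(n) = 0 (F(n) = -19*n*(-1 + 1) = -19*n*0 = -19*0 = 0)
(-443199 + 44265)*(F(T) + 125064) = (-443199 + 44265)*(0 + 125064) = -398934*125064 = -49892281776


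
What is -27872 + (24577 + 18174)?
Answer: 14879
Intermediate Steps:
-27872 + (24577 + 18174) = -27872 + 42751 = 14879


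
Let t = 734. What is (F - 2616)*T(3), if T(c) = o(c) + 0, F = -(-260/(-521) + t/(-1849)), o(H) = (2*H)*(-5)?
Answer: 75605009700/963329 ≈ 78483.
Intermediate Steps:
o(H) = -10*H
F = -98326/963329 (F = -(-260/(-521) + 734/(-1849)) = -(-260*(-1/521) + 734*(-1/1849)) = -(260/521 - 734/1849) = -1*98326/963329 = -98326/963329 ≈ -0.10207)
T(c) = -10*c (T(c) = -10*c + 0 = -10*c)
(F - 2616)*T(3) = (-98326/963329 - 2616)*(-10*3) = -2520166990/963329*(-30) = 75605009700/963329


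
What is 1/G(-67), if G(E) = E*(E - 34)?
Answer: 1/6767 ≈ 0.00014778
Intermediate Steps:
G(E) = E*(-34 + E)
1/G(-67) = 1/(-67*(-34 - 67)) = 1/(-67*(-101)) = 1/6767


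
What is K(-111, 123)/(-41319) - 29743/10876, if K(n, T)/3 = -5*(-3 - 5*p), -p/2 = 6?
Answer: -135516893/49931716 ≈ -2.7140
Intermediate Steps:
p = -12 (p = -2*6 = -12)
K(n, T) = -855 (K(n, T) = 3*(-5*(-3 - 5*(-12))) = 3*(-5*(-3 + 60)) = 3*(-5*57) = 3*(-285) = -855)
K(-111, 123)/(-41319) - 29743/10876 = -855/(-41319) - 29743/10876 = -855*(-1/41319) - 29743*1/10876 = 95/4591 - 29743/10876 = -135516893/49931716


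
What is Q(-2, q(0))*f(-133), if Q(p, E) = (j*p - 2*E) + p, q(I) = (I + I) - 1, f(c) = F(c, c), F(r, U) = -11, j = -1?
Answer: -22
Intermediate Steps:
f(c) = -11
q(I) = -1 + 2*I (q(I) = 2*I - 1 = -1 + 2*I)
Q(p, E) = -2*E (Q(p, E) = (-p - 2*E) + p = -2*E)
Q(-2, q(0))*f(-133) = -2*(-1 + 2*0)*(-11) = -2*(-1 + 0)*(-11) = -2*(-1)*(-11) = 2*(-11) = -22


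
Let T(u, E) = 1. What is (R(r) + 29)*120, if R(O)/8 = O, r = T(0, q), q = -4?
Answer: 4440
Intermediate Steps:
r = 1
R(O) = 8*O
(R(r) + 29)*120 = (8*1 + 29)*120 = (8 + 29)*120 = 37*120 = 4440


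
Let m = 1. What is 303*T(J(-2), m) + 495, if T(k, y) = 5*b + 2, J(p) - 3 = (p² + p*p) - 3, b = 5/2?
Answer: 9777/2 ≈ 4888.5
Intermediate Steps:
b = 5/2 (b = 5*(½) = 5/2 ≈ 2.5000)
J(p) = 2*p² (J(p) = 3 + ((p² + p*p) - 3) = 3 + ((p² + p²) - 3) = 3 + (2*p² - 3) = 3 + (-3 + 2*p²) = 2*p²)
T(k, y) = 29/2 (T(k, y) = 5*(5/2) + 2 = 25/2 + 2 = 29/2)
303*T(J(-2), m) + 495 = 303*(29/2) + 495 = 8787/2 + 495 = 9777/2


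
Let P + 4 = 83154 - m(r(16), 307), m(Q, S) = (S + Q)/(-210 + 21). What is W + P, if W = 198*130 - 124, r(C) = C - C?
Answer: 20557081/189 ≈ 1.0877e+5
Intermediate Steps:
r(C) = 0
m(Q, S) = -Q/189 - S/189 (m(Q, S) = (Q + S)/(-189) = (Q + S)*(-1/189) = -Q/189 - S/189)
W = 25616 (W = 25740 - 124 = 25616)
P = 15715657/189 (P = -4 + (83154 - (-1/189*0 - 1/189*307)) = -4 + (83154 - (0 - 307/189)) = -4 + (83154 - 1*(-307/189)) = -4 + (83154 + 307/189) = -4 + 15716413/189 = 15715657/189 ≈ 83152.)
W + P = 25616 + 15715657/189 = 20557081/189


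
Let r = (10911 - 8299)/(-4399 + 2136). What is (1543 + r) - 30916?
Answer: -66473711/2263 ≈ -29374.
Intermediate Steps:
r = -2612/2263 (r = 2612/(-2263) = 2612*(-1/2263) = -2612/2263 ≈ -1.1542)
(1543 + r) - 30916 = (1543 - 2612/2263) - 30916 = 3489197/2263 - 30916 = -66473711/2263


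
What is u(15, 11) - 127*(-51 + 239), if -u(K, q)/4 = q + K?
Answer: -23980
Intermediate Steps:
u(K, q) = -4*K - 4*q (u(K, q) = -4*(q + K) = -4*(K + q) = -4*K - 4*q)
u(15, 11) - 127*(-51 + 239) = (-4*15 - 4*11) - 127*(-51 + 239) = (-60 - 44) - 127*188 = -104 - 23876 = -23980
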